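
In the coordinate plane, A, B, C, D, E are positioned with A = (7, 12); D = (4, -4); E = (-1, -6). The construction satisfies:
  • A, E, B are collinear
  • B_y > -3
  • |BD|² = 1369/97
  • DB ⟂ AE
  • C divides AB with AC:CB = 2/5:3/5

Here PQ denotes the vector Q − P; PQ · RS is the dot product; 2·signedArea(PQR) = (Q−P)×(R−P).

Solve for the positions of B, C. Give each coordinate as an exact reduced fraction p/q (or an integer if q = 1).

B = (55/97, -240/97)
C = (2147/485, 3012/485)

1. B_x = 55/97  [A, E, B are collinear ∩ DB ⟂ AE]
2. B_y = -240/97  [A, E, B are collinear ∩ DB ⟂ AE]
   → B = (55/97, -240/97)
3. C_x = 2147/485  [C divides AB with AC:CB = 2/5:3/5]
4. C_y = 3012/485  [C divides AB with AC:CB = 2/5:3/5]
   → C = (2147/485, 3012/485)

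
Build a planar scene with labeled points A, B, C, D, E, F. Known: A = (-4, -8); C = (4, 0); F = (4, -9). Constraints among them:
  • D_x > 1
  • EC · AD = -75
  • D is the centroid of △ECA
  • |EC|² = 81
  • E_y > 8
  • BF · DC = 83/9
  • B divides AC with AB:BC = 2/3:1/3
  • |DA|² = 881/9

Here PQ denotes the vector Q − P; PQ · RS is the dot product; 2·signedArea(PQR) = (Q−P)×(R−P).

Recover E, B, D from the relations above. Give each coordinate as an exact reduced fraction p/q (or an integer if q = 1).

B = (4/3, -8/3)
D = (4/3, 1/3)
E = (4, 9)

1. B_x = 4/3  [B divides AC with AB:BC = 2/3:1/3]
2. B_y = -8/3  [B divides AC with AB:BC = 2/3:1/3]
   → B = (4/3, -8/3)
3. D_x = 4/3  [line -8/3·x + 19/3·y + 13/9 = 0 ∩ |DA|² = 881/9]
4. D_y = 1/3  [line -8/3·x + 19/3·y + 13/9 = 0 ∩ |DA|² = 881/9]
   → D = (4/3, 1/3)
5. E_x = 4  [EC · AD = -75 ∩ D is the centroid of △ECA]
6. E_y = 9  [EC · AD = -75 ∩ D is the centroid of △ECA]
   → E = (4, 9)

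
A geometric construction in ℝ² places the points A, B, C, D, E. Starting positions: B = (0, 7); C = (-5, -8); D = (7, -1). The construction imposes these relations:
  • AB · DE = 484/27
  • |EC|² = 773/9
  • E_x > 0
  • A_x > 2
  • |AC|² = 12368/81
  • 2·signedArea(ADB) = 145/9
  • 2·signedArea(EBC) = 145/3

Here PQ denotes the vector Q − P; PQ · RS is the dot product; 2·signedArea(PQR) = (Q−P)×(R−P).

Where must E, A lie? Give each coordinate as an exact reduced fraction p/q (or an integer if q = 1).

A = (23/9, 16/9)
E = (2/3, -2/3)

1. E_x = 2/3  [line 15·x + -5·y + -40/3 = 0 ∩ |EC|² = 773/9]
2. E_y = -2/3  [line 15·x + -5·y + -40/3 = 0 ∩ |EC|² = 773/9]
   → E = (2/3, -2/3)
3. A_x = 23/9  [2·signedArea(ADB) = 145/9 ∩ AB · DE = 484/27]
4. A_y = 16/9  [2·signedArea(ADB) = 145/9 ∩ AB · DE = 484/27]
   → A = (23/9, 16/9)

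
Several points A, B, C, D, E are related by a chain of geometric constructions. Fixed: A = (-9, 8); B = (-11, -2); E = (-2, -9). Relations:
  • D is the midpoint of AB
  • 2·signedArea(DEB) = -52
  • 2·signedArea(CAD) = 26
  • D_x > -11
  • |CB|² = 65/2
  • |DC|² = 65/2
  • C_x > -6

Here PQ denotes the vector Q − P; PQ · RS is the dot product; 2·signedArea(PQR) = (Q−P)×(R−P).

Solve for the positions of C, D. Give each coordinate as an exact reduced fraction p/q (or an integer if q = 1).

1. D_x = -10  [D is the midpoint of AB]
2. D_y = 3  [D is the midpoint of AB]
   → D = (-10, 3)
3. C_x = -11/2  [line 5·x + -1·y + 27 = 0 ∩ |CB|² = 65/2]
4. C_y = -1/2  [line 5·x + -1·y + 27 = 0 ∩ |CB|² = 65/2]
   → C = (-11/2, -1/2)

C = (-11/2, -1/2)
D = (-10, 3)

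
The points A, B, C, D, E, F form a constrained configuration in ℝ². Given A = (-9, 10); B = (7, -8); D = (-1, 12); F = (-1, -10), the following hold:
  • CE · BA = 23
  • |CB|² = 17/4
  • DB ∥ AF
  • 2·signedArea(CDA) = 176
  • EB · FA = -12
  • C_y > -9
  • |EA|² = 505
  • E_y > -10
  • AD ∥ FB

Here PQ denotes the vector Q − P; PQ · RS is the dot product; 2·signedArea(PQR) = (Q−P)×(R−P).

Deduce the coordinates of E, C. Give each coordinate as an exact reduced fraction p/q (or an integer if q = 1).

1. E_x = 3  [line 8·x + -20·y + -204 = 0 ∩ |EA|² = 505]
2. E_y = -9  [line 8·x + -20·y + -204 = 0 ∩ |EA|² = 505]
   → E = (3, -9)
3. C_x = 5  [2·signedArea(CDA) = 176 ∩ CE · BA = 23]
4. C_y = -17/2  [2·signedArea(CDA) = 176 ∩ CE · BA = 23]
   → C = (5, -17/2)

C = (5, -17/2)
E = (3, -9)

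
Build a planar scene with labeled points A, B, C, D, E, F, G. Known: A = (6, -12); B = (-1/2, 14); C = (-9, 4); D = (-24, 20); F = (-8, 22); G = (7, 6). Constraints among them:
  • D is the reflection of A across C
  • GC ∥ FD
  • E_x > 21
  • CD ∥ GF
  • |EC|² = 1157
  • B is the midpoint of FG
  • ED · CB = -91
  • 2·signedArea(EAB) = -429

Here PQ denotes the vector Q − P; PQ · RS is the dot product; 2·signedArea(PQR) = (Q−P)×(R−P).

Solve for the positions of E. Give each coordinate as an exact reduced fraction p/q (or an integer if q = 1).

E = (22, -10)

1. E_x = 22  [ED · CB = -91 ∩ 2·signedArea(EAB) = -429]
2. E_y = -10  [ED · CB = -91 ∩ 2·signedArea(EAB) = -429]
   → E = (22, -10)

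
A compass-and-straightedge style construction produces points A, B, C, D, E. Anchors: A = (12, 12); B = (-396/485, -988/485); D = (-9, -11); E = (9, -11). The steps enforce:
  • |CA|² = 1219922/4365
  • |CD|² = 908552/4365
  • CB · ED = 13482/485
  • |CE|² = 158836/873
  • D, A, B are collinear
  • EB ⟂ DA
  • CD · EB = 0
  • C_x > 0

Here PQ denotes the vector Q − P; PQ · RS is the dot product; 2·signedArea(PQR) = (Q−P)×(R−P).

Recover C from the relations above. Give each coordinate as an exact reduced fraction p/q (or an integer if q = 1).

C = (353/485, -503/1455)

1. C_x = 353/485  [CD · EB = 0 ∩ CB · ED = 13482/485]
2. C_y = -503/1455  [CD · EB = 0 ∩ CB · ED = 13482/485]
   → C = (353/485, -503/1455)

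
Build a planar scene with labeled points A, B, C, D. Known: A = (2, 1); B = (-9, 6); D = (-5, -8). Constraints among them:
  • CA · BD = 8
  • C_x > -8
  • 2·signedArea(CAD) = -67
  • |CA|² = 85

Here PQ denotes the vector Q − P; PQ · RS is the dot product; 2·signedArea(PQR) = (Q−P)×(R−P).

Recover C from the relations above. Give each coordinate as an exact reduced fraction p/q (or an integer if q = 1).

C = (-7, -1)

1. C_x = -7  [CA · BD = 8 ∩ 2·signedArea(CAD) = -67]
2. C_y = -1  [CA · BD = 8 ∩ 2·signedArea(CAD) = -67]
   → C = (-7, -1)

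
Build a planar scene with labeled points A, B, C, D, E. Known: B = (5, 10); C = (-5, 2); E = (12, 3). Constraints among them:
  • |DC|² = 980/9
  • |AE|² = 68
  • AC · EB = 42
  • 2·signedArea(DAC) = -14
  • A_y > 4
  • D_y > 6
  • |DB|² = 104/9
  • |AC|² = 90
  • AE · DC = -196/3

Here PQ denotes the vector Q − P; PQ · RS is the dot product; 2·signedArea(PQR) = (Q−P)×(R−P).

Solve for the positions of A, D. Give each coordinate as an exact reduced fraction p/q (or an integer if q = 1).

A = (4, 5)
D = (13/3, 20/3)

1. A_x = 4  [line 7·x + -7·y + 7 = 0 ∩ |AC|² = 90]
2. A_y = 5  [line 7·x + -7·y + 7 = 0 ∩ |AC|² = 90]
   → A = (4, 5)
3. D_x = 13/3  [2·signedArea(DAC) = -14 ∩ AE · DC = -196/3]
4. D_y = 20/3  [2·signedArea(DAC) = -14 ∩ AE · DC = -196/3]
   → D = (13/3, 20/3)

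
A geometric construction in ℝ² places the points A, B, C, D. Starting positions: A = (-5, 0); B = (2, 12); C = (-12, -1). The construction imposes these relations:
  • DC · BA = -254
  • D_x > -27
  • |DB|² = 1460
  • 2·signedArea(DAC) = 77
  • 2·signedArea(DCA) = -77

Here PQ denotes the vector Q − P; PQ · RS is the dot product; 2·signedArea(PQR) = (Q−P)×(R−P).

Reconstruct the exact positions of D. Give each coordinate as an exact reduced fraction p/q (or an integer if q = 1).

1. D_x = -26  [2·signedArea(DAC) = 77 ∩ DC · BA = -254]
2. D_y = -14  [2·signedArea(DAC) = 77 ∩ DC · BA = -254]
   → D = (-26, -14)

D = (-26, -14)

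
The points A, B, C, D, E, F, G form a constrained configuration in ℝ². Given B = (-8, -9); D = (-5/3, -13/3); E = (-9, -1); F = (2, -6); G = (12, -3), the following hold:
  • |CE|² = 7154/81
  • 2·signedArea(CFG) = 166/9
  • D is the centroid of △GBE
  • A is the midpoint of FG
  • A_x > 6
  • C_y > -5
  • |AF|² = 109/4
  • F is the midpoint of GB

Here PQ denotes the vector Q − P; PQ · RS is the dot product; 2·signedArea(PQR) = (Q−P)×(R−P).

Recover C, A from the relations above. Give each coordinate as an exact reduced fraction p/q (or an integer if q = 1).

1. C_x = -4/9  [line -3·x + 10·y + 428/9 = 0 ∩ |CE|² = 7154/81]
2. C_y = -44/9  [line -3·x + 10·y + 428/9 = 0 ∩ |CE|² = 7154/81]
   → C = (-4/9, -44/9)
3. A_x = 7  [A is the midpoint of FG]
4. A_y = -9/2  [A is the midpoint of FG]
   → A = (7, -9/2)

A = (7, -9/2)
C = (-4/9, -44/9)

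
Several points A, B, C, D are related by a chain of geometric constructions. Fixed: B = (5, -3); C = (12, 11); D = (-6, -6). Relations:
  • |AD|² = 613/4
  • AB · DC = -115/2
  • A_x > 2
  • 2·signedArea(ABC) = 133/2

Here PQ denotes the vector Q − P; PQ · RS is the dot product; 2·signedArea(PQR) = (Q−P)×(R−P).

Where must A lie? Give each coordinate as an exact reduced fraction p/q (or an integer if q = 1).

1. A_x = 3  [AB · DC = -115/2 ∩ 2·signedArea(ABC) = 133/2]
2. A_y = 5/2  [AB · DC = -115/2 ∩ 2·signedArea(ABC) = 133/2]
   → A = (3, 5/2)

A = (3, 5/2)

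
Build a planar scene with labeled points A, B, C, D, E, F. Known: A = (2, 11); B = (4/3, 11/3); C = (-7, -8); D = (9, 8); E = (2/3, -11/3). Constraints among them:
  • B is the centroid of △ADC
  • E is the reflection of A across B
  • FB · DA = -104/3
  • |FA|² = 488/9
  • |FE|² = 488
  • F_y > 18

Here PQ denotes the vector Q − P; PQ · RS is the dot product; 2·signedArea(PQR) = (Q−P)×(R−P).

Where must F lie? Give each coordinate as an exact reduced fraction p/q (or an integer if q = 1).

F = (8/3, 55/3)

1. F_x = 8/3  [line 7·x + -3·y + 109/3 = 0 ∩ |FA|² = 488/9]
2. F_y = 55/3  [line 7·x + -3·y + 109/3 = 0 ∩ |FA|² = 488/9]
   → F = (8/3, 55/3)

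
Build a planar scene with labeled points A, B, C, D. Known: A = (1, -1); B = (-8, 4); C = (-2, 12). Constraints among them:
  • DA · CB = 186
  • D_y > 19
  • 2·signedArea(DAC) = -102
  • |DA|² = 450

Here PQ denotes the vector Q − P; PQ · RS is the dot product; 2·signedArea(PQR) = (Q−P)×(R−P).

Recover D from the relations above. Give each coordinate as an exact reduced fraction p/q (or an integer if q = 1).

D = (4, 20)

1. D_x = 4  [DA · CB = 186 ∩ 2·signedArea(DAC) = -102]
2. D_y = 20  [DA · CB = 186 ∩ 2·signedArea(DAC) = -102]
   → D = (4, 20)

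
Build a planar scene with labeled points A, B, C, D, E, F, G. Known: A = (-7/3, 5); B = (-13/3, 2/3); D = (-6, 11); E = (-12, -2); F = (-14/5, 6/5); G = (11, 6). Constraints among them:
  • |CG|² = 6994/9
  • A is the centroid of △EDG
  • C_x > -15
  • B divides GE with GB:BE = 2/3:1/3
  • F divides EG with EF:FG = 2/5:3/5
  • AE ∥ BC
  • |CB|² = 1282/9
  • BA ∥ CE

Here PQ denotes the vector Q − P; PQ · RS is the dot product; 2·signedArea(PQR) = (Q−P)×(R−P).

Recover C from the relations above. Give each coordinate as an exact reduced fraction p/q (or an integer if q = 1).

C = (-14, -19/3)

1. C_x = -14  [BA ∥ CE ∩ AE ∥ BC]
2. C_y = -19/3  [BA ∥ CE ∩ AE ∥ BC]
   → C = (-14, -19/3)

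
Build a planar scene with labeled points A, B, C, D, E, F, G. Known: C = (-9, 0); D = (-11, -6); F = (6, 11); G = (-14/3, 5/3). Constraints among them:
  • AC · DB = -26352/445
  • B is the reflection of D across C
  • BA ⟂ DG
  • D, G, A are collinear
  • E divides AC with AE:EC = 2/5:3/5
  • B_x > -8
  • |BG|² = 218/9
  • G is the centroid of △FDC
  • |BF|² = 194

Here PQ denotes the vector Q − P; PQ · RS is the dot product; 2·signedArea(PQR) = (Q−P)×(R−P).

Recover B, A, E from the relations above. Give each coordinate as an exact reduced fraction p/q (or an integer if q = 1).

1. B_x = -7  [B is the reflection of D across C]
2. B_y = 6  [B is the reflection of D across C]
   → B = (-7, 6)
3. A_x = -1551/445  [D, G, A are collinear ∩ BA ⟂ DG]
4. A_y = 1378/445  [D, G, A are collinear ∩ BA ⟂ DG]
   → A = (-1551/445, 1378/445)
5. E_x = -12663/2225  [E divides AC with AE:EC = 2/5:3/5]
6. E_y = 4134/2225  [E divides AC with AE:EC = 2/5:3/5]
   → E = (-12663/2225, 4134/2225)

A = (-1551/445, 1378/445)
B = (-7, 6)
E = (-12663/2225, 4134/2225)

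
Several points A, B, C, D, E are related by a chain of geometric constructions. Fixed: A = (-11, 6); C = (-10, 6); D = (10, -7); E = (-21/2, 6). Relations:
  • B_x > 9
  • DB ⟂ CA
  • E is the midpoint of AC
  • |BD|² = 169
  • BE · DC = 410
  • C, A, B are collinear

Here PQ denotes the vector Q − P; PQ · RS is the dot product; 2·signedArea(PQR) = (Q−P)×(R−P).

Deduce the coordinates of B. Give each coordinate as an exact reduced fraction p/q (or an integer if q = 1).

B = (10, 6)

1. B_x = 10  [C, A, B are collinear ∩ DB ⟂ CA]
2. B_y = 6  [C, A, B are collinear ∩ DB ⟂ CA]
   → B = (10, 6)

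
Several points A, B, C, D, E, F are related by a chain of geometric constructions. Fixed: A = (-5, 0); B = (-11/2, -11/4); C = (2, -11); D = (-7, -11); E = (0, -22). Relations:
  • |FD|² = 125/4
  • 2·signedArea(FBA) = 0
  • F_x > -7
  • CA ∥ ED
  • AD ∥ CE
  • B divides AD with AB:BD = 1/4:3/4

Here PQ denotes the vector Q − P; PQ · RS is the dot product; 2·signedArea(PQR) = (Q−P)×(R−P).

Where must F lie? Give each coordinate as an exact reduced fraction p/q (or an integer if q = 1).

F = (-6, -11/2)

1. F_x = -6  [line -11/4·x + 1/2·y + -55/4 = 0 ∩ |FD|² = 125/4]
2. F_y = -11/2  [line -11/4·x + 1/2·y + -55/4 = 0 ∩ |FD|² = 125/4]
   → F = (-6, -11/2)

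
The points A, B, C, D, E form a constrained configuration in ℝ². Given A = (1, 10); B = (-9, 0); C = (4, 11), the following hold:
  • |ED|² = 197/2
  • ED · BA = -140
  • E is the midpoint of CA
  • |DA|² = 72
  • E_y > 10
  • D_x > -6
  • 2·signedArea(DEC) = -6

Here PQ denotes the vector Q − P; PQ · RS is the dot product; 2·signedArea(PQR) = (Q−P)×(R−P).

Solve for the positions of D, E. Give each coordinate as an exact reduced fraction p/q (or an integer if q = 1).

D = (-5, 4)
E = (5/2, 21/2)

1. E_x = 5/2  [E is the midpoint of CA]
2. E_y = 21/2  [E is the midpoint of CA]
   → E = (5/2, 21/2)
3. D_x = -5  [2·signedArea(DEC) = -6 ∩ ED · BA = -140]
4. D_y = 4  [2·signedArea(DEC) = -6 ∩ ED · BA = -140]
   → D = (-5, 4)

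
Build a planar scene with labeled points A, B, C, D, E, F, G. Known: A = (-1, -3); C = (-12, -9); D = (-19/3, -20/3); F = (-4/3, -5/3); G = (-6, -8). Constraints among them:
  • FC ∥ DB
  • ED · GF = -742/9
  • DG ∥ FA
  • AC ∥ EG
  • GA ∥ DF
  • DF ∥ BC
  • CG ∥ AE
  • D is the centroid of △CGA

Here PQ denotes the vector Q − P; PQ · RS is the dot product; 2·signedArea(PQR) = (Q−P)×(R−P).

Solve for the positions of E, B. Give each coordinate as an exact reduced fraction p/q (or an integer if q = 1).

B = (-17, -14)
E = (5, -2)

1. E_x = 5  [AC ∥ EG ∩ CG ∥ AE]
2. E_y = -2  [AC ∥ EG ∩ CG ∥ AE]
   → E = (5, -2)
3. B_x = -17  [DF ∥ BC ∩ FC ∥ DB]
4. B_y = -14  [DF ∥ BC ∩ FC ∥ DB]
   → B = (-17, -14)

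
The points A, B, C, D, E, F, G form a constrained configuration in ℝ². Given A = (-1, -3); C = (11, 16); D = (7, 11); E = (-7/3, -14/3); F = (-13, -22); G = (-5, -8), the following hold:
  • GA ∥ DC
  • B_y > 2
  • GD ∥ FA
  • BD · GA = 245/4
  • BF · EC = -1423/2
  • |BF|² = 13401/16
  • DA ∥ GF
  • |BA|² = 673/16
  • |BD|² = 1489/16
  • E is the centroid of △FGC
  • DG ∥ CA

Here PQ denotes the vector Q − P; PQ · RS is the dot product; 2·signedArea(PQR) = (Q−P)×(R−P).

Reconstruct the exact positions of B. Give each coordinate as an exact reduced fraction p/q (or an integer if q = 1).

1. B_x = 2  [BD · GA = 245/4 ∩ BF · EC = -1423/2]
2. B_y = 11/4  [BD · GA = 245/4 ∩ BF · EC = -1423/2]
   → B = (2, 11/4)

B = (2, 11/4)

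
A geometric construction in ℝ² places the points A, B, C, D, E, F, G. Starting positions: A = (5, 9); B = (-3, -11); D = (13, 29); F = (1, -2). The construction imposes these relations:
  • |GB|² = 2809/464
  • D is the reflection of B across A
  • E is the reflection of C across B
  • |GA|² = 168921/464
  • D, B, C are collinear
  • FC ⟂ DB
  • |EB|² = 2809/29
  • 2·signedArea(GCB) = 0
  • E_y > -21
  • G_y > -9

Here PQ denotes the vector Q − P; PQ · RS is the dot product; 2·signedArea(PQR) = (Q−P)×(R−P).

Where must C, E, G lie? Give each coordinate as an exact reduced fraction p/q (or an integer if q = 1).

C = (19/29, -54/29)
E = (-193/29, -584/29)
G = (-121/58, -1011/116)

1. C_x = 19/29  [D, B, C are collinear ∩ FC ⟂ DB]
2. C_y = -54/29  [D, B, C are collinear ∩ FC ⟂ DB]
   → C = (19/29, -54/29)
3. E_x = -193/29  [E is the reflection of C across B]
4. E_y = -584/29  [E is the reflection of C across B]
   → E = (-193/29, -584/29)
5. G_x = -121/58  [line 265/29·x + -106/29·y + -371/29 = 0 ∩ |GB|² = 2809/464]
6. G_y = -1011/116  [line 265/29·x + -106/29·y + -371/29 = 0 ∩ |GB|² = 2809/464]
   → G = (-121/58, -1011/116)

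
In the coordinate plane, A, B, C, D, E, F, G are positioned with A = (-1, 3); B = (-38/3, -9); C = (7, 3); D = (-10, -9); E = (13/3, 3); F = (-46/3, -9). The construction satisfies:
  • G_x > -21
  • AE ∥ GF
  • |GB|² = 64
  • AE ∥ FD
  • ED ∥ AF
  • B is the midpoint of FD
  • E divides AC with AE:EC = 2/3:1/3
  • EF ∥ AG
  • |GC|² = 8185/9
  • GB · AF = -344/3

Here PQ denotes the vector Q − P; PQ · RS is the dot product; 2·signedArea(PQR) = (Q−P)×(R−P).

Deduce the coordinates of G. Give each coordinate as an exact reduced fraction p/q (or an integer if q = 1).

G = (-62/3, -9)

1. G_x = -62/3  [AE ∥ GF ∩ EF ∥ AG]
2. G_y = -9  [AE ∥ GF ∩ EF ∥ AG]
   → G = (-62/3, -9)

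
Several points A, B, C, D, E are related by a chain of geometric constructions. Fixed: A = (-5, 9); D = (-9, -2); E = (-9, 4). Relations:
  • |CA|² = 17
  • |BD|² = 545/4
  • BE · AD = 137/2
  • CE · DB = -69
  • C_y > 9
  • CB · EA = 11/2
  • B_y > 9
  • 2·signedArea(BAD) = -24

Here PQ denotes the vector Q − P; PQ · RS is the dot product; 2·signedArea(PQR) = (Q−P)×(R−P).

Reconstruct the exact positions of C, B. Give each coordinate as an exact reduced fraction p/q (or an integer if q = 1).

1. B_x = -7  [2·signedArea(BAD) = -24 ∩ BE · AD = 137/2]
2. B_y = 19/2  [2·signedArea(BAD) = -24 ∩ BE · AD = 137/2]
   → B = (-7, 19/2)
3. C_x = -9  [CE · DB = -69 ∩ CB · EA = 11/2]
4. C_y = 10  [CE · DB = -69 ∩ CB · EA = 11/2]
   → C = (-9, 10)

B = (-7, 19/2)
C = (-9, 10)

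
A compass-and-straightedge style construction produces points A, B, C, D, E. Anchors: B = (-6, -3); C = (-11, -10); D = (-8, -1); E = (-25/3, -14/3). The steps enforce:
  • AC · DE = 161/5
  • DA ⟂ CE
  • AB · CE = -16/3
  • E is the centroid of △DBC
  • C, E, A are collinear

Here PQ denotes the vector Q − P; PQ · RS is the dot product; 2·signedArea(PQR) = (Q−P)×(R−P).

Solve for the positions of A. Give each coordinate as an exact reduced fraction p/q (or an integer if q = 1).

A = (-34/5, -8/5)

1. A_x = -34/5  [C, E, A are collinear ∩ DA ⟂ CE]
2. A_y = -8/5  [C, E, A are collinear ∩ DA ⟂ CE]
   → A = (-34/5, -8/5)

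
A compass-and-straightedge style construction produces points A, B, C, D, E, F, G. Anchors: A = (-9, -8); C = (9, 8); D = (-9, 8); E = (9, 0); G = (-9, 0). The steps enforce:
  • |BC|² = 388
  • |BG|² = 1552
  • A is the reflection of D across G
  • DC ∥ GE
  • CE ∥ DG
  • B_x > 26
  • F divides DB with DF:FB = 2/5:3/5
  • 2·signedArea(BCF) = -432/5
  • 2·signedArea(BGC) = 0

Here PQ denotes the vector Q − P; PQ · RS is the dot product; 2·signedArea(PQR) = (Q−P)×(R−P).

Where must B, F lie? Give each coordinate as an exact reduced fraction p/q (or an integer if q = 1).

B = (27, 16)
F = (27/5, 56/5)

1. B_x = 27  [line -8·x + 18·y + -72 = 0 ∩ |BG|² = 1552]
2. B_y = 16  [line -8·x + 18·y + -72 = 0 ∩ |BG|² = 1552]
   → B = (27, 16)
3. F_x = 27/5  [F divides DB with DF:FB = 2/5:3/5]
4. F_y = 56/5  [F divides DB with DF:FB = 2/5:3/5]
   → F = (27/5, 56/5)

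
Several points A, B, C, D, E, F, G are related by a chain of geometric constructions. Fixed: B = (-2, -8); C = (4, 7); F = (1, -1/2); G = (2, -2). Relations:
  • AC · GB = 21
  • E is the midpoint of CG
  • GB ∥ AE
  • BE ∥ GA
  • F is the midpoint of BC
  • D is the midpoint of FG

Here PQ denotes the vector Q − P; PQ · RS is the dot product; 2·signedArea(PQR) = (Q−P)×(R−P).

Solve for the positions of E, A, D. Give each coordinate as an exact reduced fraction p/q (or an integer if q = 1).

A = (7, 17/2)
D = (3/2, -5/4)
E = (3, 5/2)

1. E_x = 3  [E is the midpoint of CG]
2. E_y = 5/2  [E is the midpoint of CG]
   → E = (3, 5/2)
3. A_x = 7  [GB ∥ AE ∩ BE ∥ GA]
4. A_y = 17/2  [GB ∥ AE ∩ BE ∥ GA]
   → A = (7, 17/2)
5. D_x = 3/2  [D is the midpoint of FG]
6. D_y = -5/4  [D is the midpoint of FG]
   → D = (3/2, -5/4)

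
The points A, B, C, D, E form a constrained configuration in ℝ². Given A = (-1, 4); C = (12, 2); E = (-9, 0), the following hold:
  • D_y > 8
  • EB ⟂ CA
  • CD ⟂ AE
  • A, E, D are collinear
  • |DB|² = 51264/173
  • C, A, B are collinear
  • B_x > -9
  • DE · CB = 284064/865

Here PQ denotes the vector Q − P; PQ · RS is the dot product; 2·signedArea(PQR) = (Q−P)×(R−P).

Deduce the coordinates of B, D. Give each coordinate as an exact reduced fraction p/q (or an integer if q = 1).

B = (-1421/173, 884/173)
D = (43/5, 44/5)

1. B_x = -1421/173  [C, A, B are collinear ∩ EB ⟂ CA]
2. B_y = 884/173  [C, A, B are collinear ∩ EB ⟂ CA]
   → B = (-1421/173, 884/173)
3. D_x = 43/5  [A, E, D are collinear ∩ CD ⟂ AE]
4. D_y = 44/5  [A, E, D are collinear ∩ CD ⟂ AE]
   → D = (43/5, 44/5)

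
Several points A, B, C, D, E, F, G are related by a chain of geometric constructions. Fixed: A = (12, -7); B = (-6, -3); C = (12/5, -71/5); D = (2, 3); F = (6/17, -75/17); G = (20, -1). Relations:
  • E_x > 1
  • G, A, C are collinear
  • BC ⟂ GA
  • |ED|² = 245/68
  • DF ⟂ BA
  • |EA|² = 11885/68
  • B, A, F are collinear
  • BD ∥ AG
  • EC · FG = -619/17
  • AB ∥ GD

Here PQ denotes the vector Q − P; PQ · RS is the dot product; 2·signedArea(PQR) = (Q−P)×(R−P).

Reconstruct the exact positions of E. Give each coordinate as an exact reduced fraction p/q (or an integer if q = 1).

1. E_x = 27/17  [line -334/17·x + -58/17·y + 597/17 = 0 ∩ |ED|² = 245/68]
2. E_y = 39/34  [line -334/17·x + -58/17·y + 597/17 = 0 ∩ |ED|² = 245/68]
   → E = (27/17, 39/34)

E = (27/17, 39/34)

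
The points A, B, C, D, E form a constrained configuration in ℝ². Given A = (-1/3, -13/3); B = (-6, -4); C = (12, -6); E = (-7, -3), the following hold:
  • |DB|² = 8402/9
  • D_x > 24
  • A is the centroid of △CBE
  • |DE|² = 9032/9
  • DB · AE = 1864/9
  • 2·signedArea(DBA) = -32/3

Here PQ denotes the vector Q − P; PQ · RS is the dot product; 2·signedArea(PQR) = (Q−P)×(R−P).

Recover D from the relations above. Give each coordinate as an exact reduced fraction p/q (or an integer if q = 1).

D = (73/3, -23/3)

1. D_x = 73/3  [2·signedArea(DBA) = -32/3 ∩ DB · AE = 1864/9]
2. D_y = -23/3  [2·signedArea(DBA) = -32/3 ∩ DB · AE = 1864/9]
   → D = (73/3, -23/3)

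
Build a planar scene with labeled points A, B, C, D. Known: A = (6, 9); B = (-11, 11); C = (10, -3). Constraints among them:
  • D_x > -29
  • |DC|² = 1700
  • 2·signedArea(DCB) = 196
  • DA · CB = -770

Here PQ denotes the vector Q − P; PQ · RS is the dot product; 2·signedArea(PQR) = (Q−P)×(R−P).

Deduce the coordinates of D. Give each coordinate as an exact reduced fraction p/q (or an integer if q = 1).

D = (-28, 13)

1. D_x = -28  [2·signedArea(DCB) = 196 ∩ DA · CB = -770]
2. D_y = 13  [2·signedArea(DCB) = 196 ∩ DA · CB = -770]
   → D = (-28, 13)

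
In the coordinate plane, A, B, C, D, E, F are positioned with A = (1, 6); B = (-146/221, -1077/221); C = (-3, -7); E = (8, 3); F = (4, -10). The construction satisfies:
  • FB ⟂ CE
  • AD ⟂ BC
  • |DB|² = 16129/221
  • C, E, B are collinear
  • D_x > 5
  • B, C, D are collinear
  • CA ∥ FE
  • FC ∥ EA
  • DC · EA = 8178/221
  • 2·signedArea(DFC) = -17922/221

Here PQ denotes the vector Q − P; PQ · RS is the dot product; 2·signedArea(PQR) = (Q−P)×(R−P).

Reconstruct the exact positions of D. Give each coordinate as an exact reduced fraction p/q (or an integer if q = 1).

1. D_x = 1251/221  [B, C, D are collinear ∩ AD ⟂ BC]
2. D_y = 193/221  [B, C, D are collinear ∩ AD ⟂ BC]
   → D = (1251/221, 193/221)

D = (1251/221, 193/221)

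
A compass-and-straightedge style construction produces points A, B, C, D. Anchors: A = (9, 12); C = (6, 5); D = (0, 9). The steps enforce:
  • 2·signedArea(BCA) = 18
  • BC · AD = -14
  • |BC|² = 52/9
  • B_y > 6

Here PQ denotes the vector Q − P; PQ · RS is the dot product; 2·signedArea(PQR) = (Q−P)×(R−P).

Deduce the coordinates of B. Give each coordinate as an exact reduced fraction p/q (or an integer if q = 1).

B = (4, 19/3)

1. B_x = 4  [2·signedArea(BCA) = 18 ∩ BC · AD = -14]
2. B_y = 19/3  [2·signedArea(BCA) = 18 ∩ BC · AD = -14]
   → B = (4, 19/3)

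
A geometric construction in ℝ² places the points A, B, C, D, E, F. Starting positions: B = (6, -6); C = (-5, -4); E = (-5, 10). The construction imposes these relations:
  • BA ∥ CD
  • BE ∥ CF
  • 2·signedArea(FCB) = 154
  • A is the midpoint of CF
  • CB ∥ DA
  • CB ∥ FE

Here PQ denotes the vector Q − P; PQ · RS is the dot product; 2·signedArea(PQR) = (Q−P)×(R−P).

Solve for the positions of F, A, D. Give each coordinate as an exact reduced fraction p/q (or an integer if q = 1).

A = (-21/2, 4)
D = (-43/2, 6)
F = (-16, 12)

1. F_x = -16  [CB ∥ FE ∩ BE ∥ CF]
2. F_y = 12  [CB ∥ FE ∩ BE ∥ CF]
   → F = (-16, 12)
3. A_x = -21/2  [A is the midpoint of CF]
4. A_y = 4  [A is the midpoint of CF]
   → A = (-21/2, 4)
5. D_x = -43/2  [CB ∥ DA ∩ BA ∥ CD]
6. D_y = 6  [CB ∥ DA ∩ BA ∥ CD]
   → D = (-43/2, 6)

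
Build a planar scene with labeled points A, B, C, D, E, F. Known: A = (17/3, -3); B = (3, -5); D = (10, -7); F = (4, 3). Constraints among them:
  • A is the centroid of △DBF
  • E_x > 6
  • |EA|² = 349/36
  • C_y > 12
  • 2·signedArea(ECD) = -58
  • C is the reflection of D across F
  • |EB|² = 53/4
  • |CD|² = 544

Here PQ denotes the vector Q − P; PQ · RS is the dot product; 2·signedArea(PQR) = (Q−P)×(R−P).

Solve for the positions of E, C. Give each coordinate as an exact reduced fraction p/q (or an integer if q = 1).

1. C_x = -2  [C is the reflection of D across F]
2. C_y = 13  [C is the reflection of D across F]
   → C = (-2, 13)
3. E_x = 13/2  [line 20·x + 12·y + -58 = 0 ∩ |EA|² = 349/36]
4. E_y = -6  [line 20·x + 12·y + -58 = 0 ∩ |EA|² = 349/36]
   → E = (13/2, -6)

C = (-2, 13)
E = (13/2, -6)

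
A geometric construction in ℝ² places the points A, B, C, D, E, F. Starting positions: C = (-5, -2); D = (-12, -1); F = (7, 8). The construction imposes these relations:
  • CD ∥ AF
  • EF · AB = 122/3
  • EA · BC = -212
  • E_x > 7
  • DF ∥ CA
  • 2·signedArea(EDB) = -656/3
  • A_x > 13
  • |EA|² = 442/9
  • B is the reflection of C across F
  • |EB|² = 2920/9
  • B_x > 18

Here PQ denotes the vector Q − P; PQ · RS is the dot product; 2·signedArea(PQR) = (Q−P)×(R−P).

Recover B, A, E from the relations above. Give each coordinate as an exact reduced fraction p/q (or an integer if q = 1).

A = (14, 7)
B = (19, 18)
E = (23/3, 4)

1. B_x = 19  [B is the reflection of C across F]
2. B_y = 18  [B is the reflection of C across F]
   → B = (19, 18)
3. A_x = 14  [CD ∥ AF ∩ DF ∥ CA]
4. A_y = 7  [CD ∥ AF ∩ DF ∥ CA]
   → A = (14, 7)
5. E_x = 23/3  [EA · BC = -212 ∩ EF · AB = 122/3]
6. E_y = 4  [EA · BC = -212 ∩ EF · AB = 122/3]
   → E = (23/3, 4)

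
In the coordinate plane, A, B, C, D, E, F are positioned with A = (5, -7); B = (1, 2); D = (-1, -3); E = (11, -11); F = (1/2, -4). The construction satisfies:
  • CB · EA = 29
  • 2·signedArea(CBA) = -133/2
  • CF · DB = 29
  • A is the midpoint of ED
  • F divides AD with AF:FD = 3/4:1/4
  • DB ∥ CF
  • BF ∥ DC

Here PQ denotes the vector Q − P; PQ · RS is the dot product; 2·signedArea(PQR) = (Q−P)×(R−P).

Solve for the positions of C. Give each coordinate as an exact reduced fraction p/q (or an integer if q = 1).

1. C_x = -3/2  [DB ∥ CF ∩ BF ∥ DC]
2. C_y = -9  [DB ∥ CF ∩ BF ∥ DC]
   → C = (-3/2, -9)

C = (-3/2, -9)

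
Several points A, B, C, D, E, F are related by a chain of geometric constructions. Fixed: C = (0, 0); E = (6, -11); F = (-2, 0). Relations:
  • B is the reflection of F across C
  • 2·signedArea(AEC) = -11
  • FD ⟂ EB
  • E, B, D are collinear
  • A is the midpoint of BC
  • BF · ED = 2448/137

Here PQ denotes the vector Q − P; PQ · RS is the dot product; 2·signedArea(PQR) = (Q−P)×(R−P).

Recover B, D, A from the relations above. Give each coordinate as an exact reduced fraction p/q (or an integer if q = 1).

1. B_x = 2  [B is the reflection of F across C]
2. B_y = 0  [B is the reflection of F across C]
   → B = (2, 0)
3. D_x = 210/137  [E, B, D are collinear ∩ FD ⟂ EB]
4. D_y = 176/137  [E, B, D are collinear ∩ FD ⟂ EB]
   → D = (210/137, 176/137)
5. A_x = 1  [A is the midpoint of BC]
6. A_y = 0  [A is the midpoint of BC]
   → A = (1, 0)

A = (1, 0)
B = (2, 0)
D = (210/137, 176/137)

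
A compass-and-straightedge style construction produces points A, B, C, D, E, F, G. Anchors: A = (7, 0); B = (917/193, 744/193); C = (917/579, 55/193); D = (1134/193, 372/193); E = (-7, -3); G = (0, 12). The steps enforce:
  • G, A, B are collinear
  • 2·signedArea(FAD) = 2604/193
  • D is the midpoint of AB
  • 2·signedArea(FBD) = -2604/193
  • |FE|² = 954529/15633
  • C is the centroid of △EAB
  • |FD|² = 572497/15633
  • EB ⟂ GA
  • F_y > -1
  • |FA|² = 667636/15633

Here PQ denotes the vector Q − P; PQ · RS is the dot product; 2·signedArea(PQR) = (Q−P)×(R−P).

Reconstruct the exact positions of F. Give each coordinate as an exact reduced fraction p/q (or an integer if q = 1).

1. F_x = 917/1737  [line 372/193·x + 217/193·y + 0 = 0 ∩ |FA|² = 667636/15633]
2. F_y = -524/579  [line 372/193·x + 217/193·y + 0 = 0 ∩ |FA|² = 667636/15633]
   → F = (917/1737, -524/579)

F = (917/1737, -524/579)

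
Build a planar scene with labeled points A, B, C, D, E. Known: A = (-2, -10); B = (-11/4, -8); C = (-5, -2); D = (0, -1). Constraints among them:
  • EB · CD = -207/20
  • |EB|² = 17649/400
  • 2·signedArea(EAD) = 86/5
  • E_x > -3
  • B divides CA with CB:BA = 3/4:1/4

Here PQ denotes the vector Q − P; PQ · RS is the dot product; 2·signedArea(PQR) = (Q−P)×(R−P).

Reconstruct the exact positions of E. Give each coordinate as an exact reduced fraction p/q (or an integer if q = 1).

E = (-2, -7/5)

1. E_x = -2  [2·signedArea(EAD) = 86/5 ∩ EB · CD = -207/20]
2. E_y = -7/5  [2·signedArea(EAD) = 86/5 ∩ EB · CD = -207/20]
   → E = (-2, -7/5)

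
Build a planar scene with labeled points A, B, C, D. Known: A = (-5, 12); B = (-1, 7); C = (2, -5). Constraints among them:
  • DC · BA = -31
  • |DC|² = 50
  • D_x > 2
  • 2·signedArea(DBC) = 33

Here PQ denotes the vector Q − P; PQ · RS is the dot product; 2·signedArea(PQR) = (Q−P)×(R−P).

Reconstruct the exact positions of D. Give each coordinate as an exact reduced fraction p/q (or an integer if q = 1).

1. D_x = 3  [2·signedArea(DBC) = 33 ∩ DC · BA = -31]
2. D_y = 2  [2·signedArea(DBC) = 33 ∩ DC · BA = -31]
   → D = (3, 2)

D = (3, 2)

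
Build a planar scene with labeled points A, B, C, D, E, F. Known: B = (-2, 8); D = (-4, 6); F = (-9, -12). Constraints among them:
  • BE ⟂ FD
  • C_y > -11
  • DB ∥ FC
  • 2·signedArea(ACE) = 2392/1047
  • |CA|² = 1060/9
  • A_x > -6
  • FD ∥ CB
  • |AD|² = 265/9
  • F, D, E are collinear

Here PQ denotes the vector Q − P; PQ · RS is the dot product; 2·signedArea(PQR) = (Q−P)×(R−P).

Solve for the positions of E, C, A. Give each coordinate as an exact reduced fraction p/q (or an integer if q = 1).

1. E_x = -1166/349  [F, D, E are collinear ∩ BE ⟂ FD]
2. E_y = 2922/349  [F, D, E are collinear ∩ BE ⟂ FD]
   → E = (-1166/349, 2922/349)
3. C_x = -7  [FD ∥ CB ∩ DB ∥ FC]
4. C_y = -10  [FD ∥ CB ∩ DB ∥ FC]
   → C = (-7, -10)
5. A_x = -5  [line -6412/349·x + 1277/349·y + -98734/1047 = 0 ∩ |CA|² = 1060/9]
6. A_y = 2/3  [line -6412/349·x + 1277/349·y + -98734/1047 = 0 ∩ |CA|² = 1060/9]
   → A = (-5, 2/3)

A = (-5, 2/3)
C = (-7, -10)
E = (-1166/349, 2922/349)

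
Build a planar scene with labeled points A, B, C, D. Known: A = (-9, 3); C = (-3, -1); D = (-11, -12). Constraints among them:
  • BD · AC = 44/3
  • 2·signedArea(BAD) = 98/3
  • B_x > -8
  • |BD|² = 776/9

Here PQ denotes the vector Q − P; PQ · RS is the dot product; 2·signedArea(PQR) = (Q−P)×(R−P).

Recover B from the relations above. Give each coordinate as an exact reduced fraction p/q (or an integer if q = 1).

1. B_x = -23/3  [2·signedArea(BAD) = 98/3 ∩ BD · AC = 44/3]
2. B_y = -10/3  [2·signedArea(BAD) = 98/3 ∩ BD · AC = 44/3]
   → B = (-23/3, -10/3)

B = (-23/3, -10/3)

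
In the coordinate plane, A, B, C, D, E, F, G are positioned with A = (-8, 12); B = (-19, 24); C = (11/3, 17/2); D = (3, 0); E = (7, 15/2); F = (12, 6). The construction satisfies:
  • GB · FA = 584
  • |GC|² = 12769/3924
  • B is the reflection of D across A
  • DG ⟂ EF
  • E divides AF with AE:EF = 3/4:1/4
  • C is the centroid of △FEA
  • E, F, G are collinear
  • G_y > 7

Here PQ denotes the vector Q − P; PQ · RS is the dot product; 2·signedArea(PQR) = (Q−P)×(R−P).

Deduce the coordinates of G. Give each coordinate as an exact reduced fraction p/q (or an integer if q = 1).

1. G_x = 588/109  [E, F, G are collinear ∩ DG ⟂ EF]
2. G_y = 870/109  [E, F, G are collinear ∩ DG ⟂ EF]
   → G = (588/109, 870/109)

G = (588/109, 870/109)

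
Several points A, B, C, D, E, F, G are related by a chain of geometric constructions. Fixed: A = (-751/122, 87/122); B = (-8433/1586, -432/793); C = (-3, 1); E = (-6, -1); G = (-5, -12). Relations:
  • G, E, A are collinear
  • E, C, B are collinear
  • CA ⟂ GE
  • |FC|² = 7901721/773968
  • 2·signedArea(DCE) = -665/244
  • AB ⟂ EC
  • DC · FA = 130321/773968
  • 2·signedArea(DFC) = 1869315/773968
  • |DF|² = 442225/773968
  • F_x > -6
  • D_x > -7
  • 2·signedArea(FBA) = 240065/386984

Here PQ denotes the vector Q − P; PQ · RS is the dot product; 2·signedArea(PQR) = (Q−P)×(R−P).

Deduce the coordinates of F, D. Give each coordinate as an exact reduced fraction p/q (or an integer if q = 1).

D = (-1483/244, -35/244)
F = (-17949/3172, -1225/1586)

1. F_x = -17949/3172  [line -1995/1586·x + -665/793·y + -3005135/386984 = 0 ∩ |FC|² = 7901721/773968]
2. F_y = -1225/1586  [line -1995/1586·x + -665/793·y + -3005135/386984 = 0 ∩ |FC|² = 7901721/773968]
   → F = (-17949/3172, -1225/1586)
3. D_x = -1483/244  [2·signedArea(DFC) = 1869315/773968 ∩ DC · FA = 130321/773968]
4. D_y = -35/244  [2·signedArea(DFC) = 1869315/773968 ∩ DC · FA = 130321/773968]
   → D = (-1483/244, -35/244)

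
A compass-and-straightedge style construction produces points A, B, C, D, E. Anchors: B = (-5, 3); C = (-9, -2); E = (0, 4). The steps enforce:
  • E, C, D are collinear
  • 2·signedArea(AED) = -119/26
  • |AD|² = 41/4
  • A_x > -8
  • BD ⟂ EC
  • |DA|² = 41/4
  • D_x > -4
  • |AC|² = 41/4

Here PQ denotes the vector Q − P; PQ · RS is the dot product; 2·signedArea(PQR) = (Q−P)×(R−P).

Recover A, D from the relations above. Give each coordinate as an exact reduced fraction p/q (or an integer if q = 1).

1. D_x = -51/13  [E, C, D are collinear ∩ BD ⟂ EC]
2. D_y = 18/13  [E, C, D are collinear ∩ BD ⟂ EC]
   → D = (-51/13, 18/13)
3. A_x = -7  [line 34/13·x + -51/13·y + 527/26 = 0 ∩ |AC|² = 41/4]
4. A_y = 1/2  [line 34/13·x + -51/13·y + 527/26 = 0 ∩ |AC|² = 41/4]
   → A = (-7, 1/2)

A = (-7, 1/2)
D = (-51/13, 18/13)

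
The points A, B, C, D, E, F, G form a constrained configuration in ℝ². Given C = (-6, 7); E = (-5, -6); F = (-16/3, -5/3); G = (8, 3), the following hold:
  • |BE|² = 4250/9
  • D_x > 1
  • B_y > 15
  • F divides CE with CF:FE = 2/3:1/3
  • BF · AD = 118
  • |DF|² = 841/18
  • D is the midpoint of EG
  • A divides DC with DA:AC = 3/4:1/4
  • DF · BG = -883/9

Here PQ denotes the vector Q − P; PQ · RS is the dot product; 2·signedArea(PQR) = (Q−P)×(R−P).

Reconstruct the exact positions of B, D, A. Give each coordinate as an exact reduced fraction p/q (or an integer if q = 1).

1. D_x = 3/2  [D is the midpoint of EG]
2. D_y = -3/2  [D is the midpoint of EG]
   → D = (3/2, -3/2)
3. A_x = -33/8  [A divides DC with DA:AC = 3/4:1/4]
4. A_y = 39/8  [A divides DC with DA:AC = 3/4:1/4]
   → A = (-33/8, 39/8)
5. B_x = -20/3  [BF · AD = 118 ∩ DF · BG = -883/9]
6. B_y = 47/3  [BF · AD = 118 ∩ DF · BG = -883/9]
   → B = (-20/3, 47/3)

A = (-33/8, 39/8)
B = (-20/3, 47/3)
D = (3/2, -3/2)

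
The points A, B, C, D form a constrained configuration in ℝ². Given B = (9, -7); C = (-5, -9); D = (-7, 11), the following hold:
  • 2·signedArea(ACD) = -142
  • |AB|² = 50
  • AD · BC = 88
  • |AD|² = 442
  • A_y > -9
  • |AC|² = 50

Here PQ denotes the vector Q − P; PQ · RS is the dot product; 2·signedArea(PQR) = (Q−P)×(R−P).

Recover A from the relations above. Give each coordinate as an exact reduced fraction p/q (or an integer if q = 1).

1. A_x = 2  [AD · BC = 88 ∩ 2·signedArea(ACD) = -142]
2. A_y = -8  [AD · BC = 88 ∩ 2·signedArea(ACD) = -142]
   → A = (2, -8)

A = (2, -8)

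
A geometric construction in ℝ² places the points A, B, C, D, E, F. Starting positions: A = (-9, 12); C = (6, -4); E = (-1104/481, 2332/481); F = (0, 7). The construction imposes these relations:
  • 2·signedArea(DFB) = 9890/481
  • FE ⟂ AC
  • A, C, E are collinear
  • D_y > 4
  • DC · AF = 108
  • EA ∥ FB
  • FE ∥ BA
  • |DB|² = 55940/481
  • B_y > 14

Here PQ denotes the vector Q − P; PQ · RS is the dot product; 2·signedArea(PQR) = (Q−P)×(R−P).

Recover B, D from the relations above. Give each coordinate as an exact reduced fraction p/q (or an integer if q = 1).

1. B_x = -3225/481  [FE ∥ BA ∩ EA ∥ FB]
2. B_y = 6807/481  [FE ∥ BA ∩ EA ∥ FB]
   → B = (-3225/481, 6807/481)
3. D_x = -1  [DC · AF = 108 ∩ 2·signedArea(DFB) = 9890/481]
4. D_y = 5  [DC · AF = 108 ∩ 2·signedArea(DFB) = 9890/481]
   → D = (-1, 5)

B = (-3225/481, 6807/481)
D = (-1, 5)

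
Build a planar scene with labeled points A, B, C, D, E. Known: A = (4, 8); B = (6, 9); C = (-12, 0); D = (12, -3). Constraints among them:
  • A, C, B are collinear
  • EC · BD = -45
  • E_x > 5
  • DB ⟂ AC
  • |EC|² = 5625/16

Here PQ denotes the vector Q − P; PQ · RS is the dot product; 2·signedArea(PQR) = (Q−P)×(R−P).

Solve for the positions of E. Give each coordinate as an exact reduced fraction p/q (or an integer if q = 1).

E = (6, 21/4)

1. E_x = 6  [line -6·x + 12·y + -27 = 0 ∩ |EC|² = 5625/16]
2. E_y = 21/4  [line -6·x + 12·y + -27 = 0 ∩ |EC|² = 5625/16]
   → E = (6, 21/4)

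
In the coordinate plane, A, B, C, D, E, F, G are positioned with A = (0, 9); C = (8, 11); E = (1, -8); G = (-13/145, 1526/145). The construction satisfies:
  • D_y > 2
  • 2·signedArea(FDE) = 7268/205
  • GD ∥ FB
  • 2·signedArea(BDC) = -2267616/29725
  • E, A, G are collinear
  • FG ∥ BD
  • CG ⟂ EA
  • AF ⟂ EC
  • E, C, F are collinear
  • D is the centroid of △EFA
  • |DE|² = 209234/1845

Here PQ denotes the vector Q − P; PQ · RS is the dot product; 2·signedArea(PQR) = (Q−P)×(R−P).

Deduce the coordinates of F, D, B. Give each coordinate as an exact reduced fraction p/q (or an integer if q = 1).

1. F_x = 1311/205  [E, C, F are collinear ∩ AF ⟂ EC]
2. F_y = 1362/205  [E, C, F are collinear ∩ AF ⟂ EC]
   → F = (1311/205, 1362/205)
3. D_x = 1516/615  [D is the centroid of △EFA]
4. D_y = 1567/615  [D is the centroid of △EFA]
   → D = (1516/615, 1567/615)
5. B_x = 31924/3567  [FG ∥ BD ∩ GD ∥ FB]
6. B_y = -23761/17835  [FG ∥ BD ∩ GD ∥ FB]
   → B = (31924/3567, -23761/17835)

B = (31924/3567, -23761/17835)
D = (1516/615, 1567/615)
F = (1311/205, 1362/205)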